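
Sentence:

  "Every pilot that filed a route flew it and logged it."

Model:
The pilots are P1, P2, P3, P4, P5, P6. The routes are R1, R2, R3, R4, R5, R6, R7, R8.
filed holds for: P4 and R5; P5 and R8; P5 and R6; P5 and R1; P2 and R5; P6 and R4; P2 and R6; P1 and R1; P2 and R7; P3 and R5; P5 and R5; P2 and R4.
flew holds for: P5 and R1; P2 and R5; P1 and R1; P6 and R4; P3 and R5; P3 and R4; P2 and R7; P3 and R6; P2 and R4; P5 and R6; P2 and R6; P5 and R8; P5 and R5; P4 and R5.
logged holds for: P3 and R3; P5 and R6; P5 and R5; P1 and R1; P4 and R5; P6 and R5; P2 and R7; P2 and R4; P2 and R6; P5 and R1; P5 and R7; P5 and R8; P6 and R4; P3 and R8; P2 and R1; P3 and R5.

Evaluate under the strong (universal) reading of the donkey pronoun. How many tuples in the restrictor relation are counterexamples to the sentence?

1

"it" takes "a route" as antecedent — a donkey pronoun bound across the clause boundary.
Strong reading: for every (p,r) with filed(p,r), flew(p,r) ∧ logged(p,r).
Restrictor pairs: (P1,R1) ✓  (P2,R4) ✓  (P2,R5) ✗  (P2,R6) ✓  (P2,R7) ✓  (P3,R5) ✓  (P4,R5) ✓  (P5,R1) ✓  (P5,R5) ✓  (P5,R6) ✓  (P5,R8) ✓  (P6,R4) ✓
Counterexamples (restrictor pairs failing the scope): 1.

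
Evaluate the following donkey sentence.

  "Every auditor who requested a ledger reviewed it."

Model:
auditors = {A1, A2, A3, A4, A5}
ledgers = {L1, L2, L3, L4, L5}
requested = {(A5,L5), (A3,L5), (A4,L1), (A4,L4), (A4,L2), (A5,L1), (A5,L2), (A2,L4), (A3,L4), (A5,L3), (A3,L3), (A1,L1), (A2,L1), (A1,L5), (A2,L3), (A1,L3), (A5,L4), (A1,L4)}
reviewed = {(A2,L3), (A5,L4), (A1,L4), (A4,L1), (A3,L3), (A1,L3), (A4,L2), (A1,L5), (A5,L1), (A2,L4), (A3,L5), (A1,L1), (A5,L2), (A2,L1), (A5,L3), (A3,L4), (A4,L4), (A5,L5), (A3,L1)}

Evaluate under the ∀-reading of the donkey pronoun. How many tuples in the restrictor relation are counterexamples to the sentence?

"it" takes "a ledger" as antecedent — a donkey pronoun bound across the clause boundary.
Strong reading: for every (a,l) with requested(a,l), reviewed(a,l).
Restrictor pairs: (A1,L1) ✓  (A1,L3) ✓  (A1,L4) ✓  (A1,L5) ✓  (A2,L1) ✓  (A2,L3) ✓  (A2,L4) ✓  (A3,L3) ✓  (A3,L4) ✓  (A3,L5) ✓  (A4,L1) ✓  (A4,L2) ✓  (A4,L4) ✓  (A5,L1) ✓  (A5,L2) ✓  (A5,L3) ✓  (A5,L4) ✓  (A5,L5) ✓
Counterexamples (restrictor pairs failing the scope): 0.

0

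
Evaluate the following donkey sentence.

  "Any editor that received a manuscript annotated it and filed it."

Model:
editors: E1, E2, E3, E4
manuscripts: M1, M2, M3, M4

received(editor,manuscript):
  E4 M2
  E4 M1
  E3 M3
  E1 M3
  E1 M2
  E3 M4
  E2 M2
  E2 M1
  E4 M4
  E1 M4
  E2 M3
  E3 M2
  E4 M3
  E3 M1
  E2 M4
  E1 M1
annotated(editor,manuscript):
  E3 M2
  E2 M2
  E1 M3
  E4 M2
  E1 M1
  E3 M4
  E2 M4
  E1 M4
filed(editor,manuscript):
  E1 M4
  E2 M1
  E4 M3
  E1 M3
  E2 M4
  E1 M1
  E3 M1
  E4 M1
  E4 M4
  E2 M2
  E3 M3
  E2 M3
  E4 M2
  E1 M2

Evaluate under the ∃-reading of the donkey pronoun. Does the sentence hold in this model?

"it" takes "a manuscript" as antecedent — a donkey pronoun bound across the clause boundary.
Weak reading: every editor e with some received-manuscript has at least one received-manuscript m such that annotated(e,m) ∧ filed(e,m).
Per editor: E1:✓  E2:✓  E3:✗  E4:✓
E3 has no witness among its received-manuscripts.

False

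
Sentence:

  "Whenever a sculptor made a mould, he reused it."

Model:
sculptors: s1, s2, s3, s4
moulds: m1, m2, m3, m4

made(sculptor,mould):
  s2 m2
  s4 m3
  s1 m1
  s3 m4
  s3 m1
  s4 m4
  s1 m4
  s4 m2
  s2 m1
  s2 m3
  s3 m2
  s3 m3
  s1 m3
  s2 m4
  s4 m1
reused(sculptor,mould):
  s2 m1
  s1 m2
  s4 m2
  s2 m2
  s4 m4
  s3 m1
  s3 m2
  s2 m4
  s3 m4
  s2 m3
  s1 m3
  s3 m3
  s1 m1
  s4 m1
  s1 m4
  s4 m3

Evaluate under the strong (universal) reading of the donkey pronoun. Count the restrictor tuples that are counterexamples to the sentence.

0

"it" takes "a mould" as antecedent — a donkey pronoun bound across the clause boundary.
Strong reading: for every (s,m) with made(s,m), reused(s,m).
Restrictor pairs: (s1,m1) ✓  (s1,m3) ✓  (s1,m4) ✓  (s2,m1) ✓  (s2,m2) ✓  (s2,m3) ✓  (s2,m4) ✓  (s3,m1) ✓  (s3,m2) ✓  (s3,m3) ✓  (s3,m4) ✓  (s4,m1) ✓  (s4,m2) ✓  (s4,m3) ✓  (s4,m4) ✓
Counterexamples (restrictor pairs failing the scope): 0.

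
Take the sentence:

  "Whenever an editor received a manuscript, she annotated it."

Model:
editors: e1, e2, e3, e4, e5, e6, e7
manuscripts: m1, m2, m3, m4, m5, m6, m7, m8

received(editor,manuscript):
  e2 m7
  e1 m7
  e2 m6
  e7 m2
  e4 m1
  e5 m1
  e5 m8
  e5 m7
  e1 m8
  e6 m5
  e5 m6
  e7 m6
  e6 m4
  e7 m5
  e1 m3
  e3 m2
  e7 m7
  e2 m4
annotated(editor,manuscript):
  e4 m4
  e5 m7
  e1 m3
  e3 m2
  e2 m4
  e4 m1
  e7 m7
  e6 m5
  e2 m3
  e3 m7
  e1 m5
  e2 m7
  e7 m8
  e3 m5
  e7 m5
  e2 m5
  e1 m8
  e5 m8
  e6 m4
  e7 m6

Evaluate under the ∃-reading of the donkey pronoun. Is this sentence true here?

True

"it" takes "a manuscript" as antecedent — a donkey pronoun bound across the clause boundary.
Weak reading: every editor e with some received-manuscript has at least one received-manuscript m such that annotated(e,m).
Per editor: e1:✓  e2:✓  e3:✓  e4:✓  e5:✓  e6:✓  e7:✓
Every editor in the restrictor has a witness.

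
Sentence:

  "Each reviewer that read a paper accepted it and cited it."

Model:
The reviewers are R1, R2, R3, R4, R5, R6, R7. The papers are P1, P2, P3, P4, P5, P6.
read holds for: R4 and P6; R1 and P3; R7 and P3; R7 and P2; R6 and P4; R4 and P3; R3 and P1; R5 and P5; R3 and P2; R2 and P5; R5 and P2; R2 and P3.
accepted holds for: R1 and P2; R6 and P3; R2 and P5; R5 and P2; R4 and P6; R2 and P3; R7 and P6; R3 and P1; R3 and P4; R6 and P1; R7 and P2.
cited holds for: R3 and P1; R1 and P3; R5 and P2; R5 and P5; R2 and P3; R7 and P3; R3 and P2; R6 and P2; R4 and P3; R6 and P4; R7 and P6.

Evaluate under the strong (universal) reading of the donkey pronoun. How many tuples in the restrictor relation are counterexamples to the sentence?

"it" takes "a paper" as antecedent — a donkey pronoun bound across the clause boundary.
Strong reading: for every (r,p) with read(r,p), accepted(r,p) ∧ cited(r,p).
Restrictor pairs: (R1,P3) ✗  (R2,P3) ✓  (R2,P5) ✗  (R3,P1) ✓  (R3,P2) ✗  (R4,P3) ✗  (R4,P6) ✗  (R5,P2) ✓  (R5,P5) ✗  (R6,P4) ✗  (R7,P2) ✗  (R7,P3) ✗
Counterexamples (restrictor pairs failing the scope): 9.

9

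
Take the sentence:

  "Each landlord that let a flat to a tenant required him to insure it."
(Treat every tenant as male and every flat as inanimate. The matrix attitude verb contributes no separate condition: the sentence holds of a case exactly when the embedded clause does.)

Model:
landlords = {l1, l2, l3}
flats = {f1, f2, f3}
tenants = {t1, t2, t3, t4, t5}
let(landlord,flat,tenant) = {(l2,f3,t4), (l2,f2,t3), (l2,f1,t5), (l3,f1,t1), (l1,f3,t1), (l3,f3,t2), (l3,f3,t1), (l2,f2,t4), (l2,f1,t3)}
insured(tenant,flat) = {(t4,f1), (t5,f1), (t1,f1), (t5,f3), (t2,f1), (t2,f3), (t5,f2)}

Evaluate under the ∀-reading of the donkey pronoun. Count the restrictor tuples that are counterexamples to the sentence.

"him" takes "a tenant" as antecedent and "it" takes "a flat"; both are donkey pronouns co-varying with the restrictor.
Strong reading: for every (l,f,t) with let(l,f,t), insured(t,f).
Restrictor triples: (l1,f3,t1)→insured(t1,f3) ✗  (l2,f1,t3)→insured(t3,f1) ✗  (l2,f1,t5)→insured(t5,f1) ✓  (l2,f2,t3)→insured(t3,f2) ✗  (l2,f2,t4)→insured(t4,f2) ✗  (l2,f3,t4)→insured(t4,f3) ✗  (l3,f1,t1)→insured(t1,f1) ✓  (l3,f3,t1)→insured(t1,f3) ✗  (l3,f3,t2)→insured(t2,f3) ✓
Counterexamples (restrictor triples failing the scope): 6.

6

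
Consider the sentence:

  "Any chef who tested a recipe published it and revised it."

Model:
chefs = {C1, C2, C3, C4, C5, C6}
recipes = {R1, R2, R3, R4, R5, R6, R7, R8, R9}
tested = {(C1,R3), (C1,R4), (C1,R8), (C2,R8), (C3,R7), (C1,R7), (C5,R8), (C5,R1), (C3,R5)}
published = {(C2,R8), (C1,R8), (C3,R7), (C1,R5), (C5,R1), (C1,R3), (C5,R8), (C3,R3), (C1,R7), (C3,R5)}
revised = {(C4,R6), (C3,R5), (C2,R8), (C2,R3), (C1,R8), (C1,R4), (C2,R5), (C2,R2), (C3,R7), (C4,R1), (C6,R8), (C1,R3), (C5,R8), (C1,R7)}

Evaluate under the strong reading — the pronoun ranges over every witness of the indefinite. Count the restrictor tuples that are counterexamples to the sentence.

2

"it" takes "a recipe" as antecedent — a donkey pronoun bound across the clause boundary.
Strong reading: for every (c,r) with tested(c,r), published(c,r) ∧ revised(c,r).
Restrictor pairs: (C1,R3) ✓  (C1,R4) ✗  (C1,R7) ✓  (C1,R8) ✓  (C2,R8) ✓  (C3,R5) ✓  (C3,R7) ✓  (C5,R1) ✗  (C5,R8) ✓
Counterexamples (restrictor pairs failing the scope): 2.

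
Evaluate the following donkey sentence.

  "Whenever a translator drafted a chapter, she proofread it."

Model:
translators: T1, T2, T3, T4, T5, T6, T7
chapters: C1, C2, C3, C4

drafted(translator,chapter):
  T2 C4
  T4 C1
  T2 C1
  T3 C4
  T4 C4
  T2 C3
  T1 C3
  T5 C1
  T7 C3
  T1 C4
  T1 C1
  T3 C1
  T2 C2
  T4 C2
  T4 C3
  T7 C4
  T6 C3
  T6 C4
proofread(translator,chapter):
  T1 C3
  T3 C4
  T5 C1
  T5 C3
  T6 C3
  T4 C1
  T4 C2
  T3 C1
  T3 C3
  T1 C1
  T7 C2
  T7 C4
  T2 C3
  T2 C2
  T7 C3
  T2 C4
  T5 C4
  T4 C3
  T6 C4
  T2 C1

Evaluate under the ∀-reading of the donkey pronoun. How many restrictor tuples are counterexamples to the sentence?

2

"it" takes "a chapter" as antecedent — a donkey pronoun bound across the clause boundary.
Strong reading: for every (t,c) with drafted(t,c), proofread(t,c).
Restrictor pairs: (T1,C1) ✓  (T1,C3) ✓  (T1,C4) ✗  (T2,C1) ✓  (T2,C2) ✓  (T2,C3) ✓  (T2,C4) ✓  (T3,C1) ✓  (T3,C4) ✓  (T4,C1) ✓  (T4,C2) ✓  (T4,C3) ✓  (T4,C4) ✗  (T5,C1) ✓  (T6,C3) ✓  (T6,C4) ✓  (T7,C3) ✓  (T7,C4) ✓
Counterexamples (restrictor pairs failing the scope): 2.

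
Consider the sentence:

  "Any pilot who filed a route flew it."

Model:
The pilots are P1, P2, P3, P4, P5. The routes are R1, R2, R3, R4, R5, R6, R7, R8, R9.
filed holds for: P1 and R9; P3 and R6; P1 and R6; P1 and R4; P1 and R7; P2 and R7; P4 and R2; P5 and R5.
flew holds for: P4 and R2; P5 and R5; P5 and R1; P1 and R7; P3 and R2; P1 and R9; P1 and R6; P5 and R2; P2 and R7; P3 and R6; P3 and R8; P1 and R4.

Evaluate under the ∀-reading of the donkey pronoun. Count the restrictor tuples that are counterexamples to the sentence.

0

"it" takes "a route" as antecedent — a donkey pronoun bound across the clause boundary.
Strong reading: for every (p,r) with filed(p,r), flew(p,r).
Restrictor pairs: (P1,R4) ✓  (P1,R6) ✓  (P1,R7) ✓  (P1,R9) ✓  (P2,R7) ✓  (P3,R6) ✓  (P4,R2) ✓  (P5,R5) ✓
Counterexamples (restrictor pairs failing the scope): 0.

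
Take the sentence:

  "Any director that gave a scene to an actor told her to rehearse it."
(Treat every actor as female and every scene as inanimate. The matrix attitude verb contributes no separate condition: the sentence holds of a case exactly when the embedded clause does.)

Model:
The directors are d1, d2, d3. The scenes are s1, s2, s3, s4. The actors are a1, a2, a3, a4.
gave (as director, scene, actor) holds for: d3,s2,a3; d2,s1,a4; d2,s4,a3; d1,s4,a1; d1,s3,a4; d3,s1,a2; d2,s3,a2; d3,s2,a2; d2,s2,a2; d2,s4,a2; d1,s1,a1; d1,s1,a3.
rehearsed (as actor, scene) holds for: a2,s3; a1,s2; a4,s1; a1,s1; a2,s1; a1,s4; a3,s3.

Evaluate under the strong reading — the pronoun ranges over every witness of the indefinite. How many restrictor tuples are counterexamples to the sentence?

"her" takes "an actor" as antecedent and "it" takes "a scene"; both are donkey pronouns co-varying with the restrictor.
Strong reading: for every (d,s,a) with gave(d,s,a), rehearsed(a,s).
Restrictor triples: (d1,s1,a1)→rehearsed(a1,s1) ✓  (d1,s1,a3)→rehearsed(a3,s1) ✗  (d1,s3,a4)→rehearsed(a4,s3) ✗  (d1,s4,a1)→rehearsed(a1,s4) ✓  (d2,s1,a4)→rehearsed(a4,s1) ✓  (d2,s2,a2)→rehearsed(a2,s2) ✗  (d2,s3,a2)→rehearsed(a2,s3) ✓  (d2,s4,a2)→rehearsed(a2,s4) ✗  (d2,s4,a3)→rehearsed(a3,s4) ✗  (d3,s1,a2)→rehearsed(a2,s1) ✓  (d3,s2,a2)→rehearsed(a2,s2) ✗  (d3,s2,a3)→rehearsed(a3,s2) ✗
Counterexamples (restrictor triples failing the scope): 7.

7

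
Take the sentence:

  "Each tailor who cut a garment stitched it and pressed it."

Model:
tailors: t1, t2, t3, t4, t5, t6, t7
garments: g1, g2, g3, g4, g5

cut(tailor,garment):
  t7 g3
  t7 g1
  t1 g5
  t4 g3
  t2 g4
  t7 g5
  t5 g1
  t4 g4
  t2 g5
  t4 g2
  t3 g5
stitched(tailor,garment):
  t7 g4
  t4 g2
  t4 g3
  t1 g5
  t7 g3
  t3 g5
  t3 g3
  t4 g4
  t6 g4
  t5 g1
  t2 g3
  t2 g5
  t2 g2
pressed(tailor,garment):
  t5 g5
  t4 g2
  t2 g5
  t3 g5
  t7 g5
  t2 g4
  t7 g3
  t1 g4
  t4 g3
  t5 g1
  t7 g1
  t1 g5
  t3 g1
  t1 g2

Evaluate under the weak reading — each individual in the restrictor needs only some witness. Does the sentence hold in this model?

"it" takes "a garment" as antecedent — a donkey pronoun bound across the clause boundary.
Weak reading: every tailor t with some cut-garment has at least one cut-garment g such that stitched(t,g) ∧ pressed(t,g).
Per tailor: t1:✓  t2:✓  t3:✓  t4:✓  t5:✓  t7:✓
Every tailor in the restrictor has a witness.

True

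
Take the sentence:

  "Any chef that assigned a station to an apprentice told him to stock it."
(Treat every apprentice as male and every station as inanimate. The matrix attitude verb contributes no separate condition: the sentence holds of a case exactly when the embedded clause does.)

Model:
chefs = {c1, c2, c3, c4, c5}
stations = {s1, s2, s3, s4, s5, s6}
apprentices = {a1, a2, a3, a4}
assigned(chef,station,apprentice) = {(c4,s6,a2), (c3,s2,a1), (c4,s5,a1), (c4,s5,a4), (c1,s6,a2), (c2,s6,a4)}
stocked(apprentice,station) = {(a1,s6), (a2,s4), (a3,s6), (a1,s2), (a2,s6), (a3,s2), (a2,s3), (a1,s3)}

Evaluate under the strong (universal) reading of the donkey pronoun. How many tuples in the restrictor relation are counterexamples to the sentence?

"him" takes "an apprentice" as antecedent and "it" takes "a station"; both are donkey pronouns co-varying with the restrictor.
Strong reading: for every (c,s,a) with assigned(c,s,a), stocked(a,s).
Restrictor triples: (c1,s6,a2)→stocked(a2,s6) ✓  (c2,s6,a4)→stocked(a4,s6) ✗  (c3,s2,a1)→stocked(a1,s2) ✓  (c4,s5,a1)→stocked(a1,s5) ✗  (c4,s5,a4)→stocked(a4,s5) ✗  (c4,s6,a2)→stocked(a2,s6) ✓
Counterexamples (restrictor triples failing the scope): 3.

3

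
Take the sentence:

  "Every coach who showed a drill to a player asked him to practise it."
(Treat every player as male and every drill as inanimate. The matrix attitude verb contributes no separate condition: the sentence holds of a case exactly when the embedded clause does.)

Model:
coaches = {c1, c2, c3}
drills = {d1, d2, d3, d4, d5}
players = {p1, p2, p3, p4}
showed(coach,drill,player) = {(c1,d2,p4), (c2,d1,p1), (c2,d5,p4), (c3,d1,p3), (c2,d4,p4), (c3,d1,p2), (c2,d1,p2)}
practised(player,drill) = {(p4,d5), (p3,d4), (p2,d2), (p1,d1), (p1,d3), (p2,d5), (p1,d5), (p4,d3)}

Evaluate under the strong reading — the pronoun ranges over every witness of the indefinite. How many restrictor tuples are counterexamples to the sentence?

5

"him" takes "a player" as antecedent and "it" takes "a drill"; both are donkey pronouns co-varying with the restrictor.
Strong reading: for every (c,d,p) with showed(c,d,p), practised(p,d).
Restrictor triples: (c1,d2,p4)→practised(p4,d2) ✗  (c2,d1,p1)→practised(p1,d1) ✓  (c2,d1,p2)→practised(p2,d1) ✗  (c2,d4,p4)→practised(p4,d4) ✗  (c2,d5,p4)→practised(p4,d5) ✓  (c3,d1,p2)→practised(p2,d1) ✗  (c3,d1,p3)→practised(p3,d1) ✗
Counterexamples (restrictor triples failing the scope): 5.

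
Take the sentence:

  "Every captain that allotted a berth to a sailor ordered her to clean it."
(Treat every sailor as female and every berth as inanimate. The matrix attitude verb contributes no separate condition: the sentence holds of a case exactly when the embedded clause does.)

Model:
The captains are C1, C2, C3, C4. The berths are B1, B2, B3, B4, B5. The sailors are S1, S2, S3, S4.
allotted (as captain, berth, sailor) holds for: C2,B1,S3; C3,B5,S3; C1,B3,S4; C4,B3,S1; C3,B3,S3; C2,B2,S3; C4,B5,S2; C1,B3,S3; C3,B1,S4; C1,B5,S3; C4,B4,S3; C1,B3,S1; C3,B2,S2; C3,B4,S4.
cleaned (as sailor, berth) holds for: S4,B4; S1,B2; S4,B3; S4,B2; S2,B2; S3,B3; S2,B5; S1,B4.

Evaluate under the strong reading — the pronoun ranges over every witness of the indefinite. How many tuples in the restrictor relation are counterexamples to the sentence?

"her" takes "a sailor" as antecedent and "it" takes "a berth"; both are donkey pronouns co-varying with the restrictor.
Strong reading: for every (c,b,s) with allotted(c,b,s), cleaned(s,b).
Restrictor triples: (C1,B3,S1)→cleaned(S1,B3) ✗  (C1,B3,S3)→cleaned(S3,B3) ✓  (C1,B3,S4)→cleaned(S4,B3) ✓  (C1,B5,S3)→cleaned(S3,B5) ✗  (C2,B1,S3)→cleaned(S3,B1) ✗  (C2,B2,S3)→cleaned(S3,B2) ✗  (C3,B1,S4)→cleaned(S4,B1) ✗  (C3,B2,S2)→cleaned(S2,B2) ✓  (C3,B3,S3)→cleaned(S3,B3) ✓  (C3,B4,S4)→cleaned(S4,B4) ✓  (C3,B5,S3)→cleaned(S3,B5) ✗  (C4,B3,S1)→cleaned(S1,B3) ✗  (C4,B4,S3)→cleaned(S3,B4) ✗  (C4,B5,S2)→cleaned(S2,B5) ✓
Counterexamples (restrictor triples failing the scope): 8.

8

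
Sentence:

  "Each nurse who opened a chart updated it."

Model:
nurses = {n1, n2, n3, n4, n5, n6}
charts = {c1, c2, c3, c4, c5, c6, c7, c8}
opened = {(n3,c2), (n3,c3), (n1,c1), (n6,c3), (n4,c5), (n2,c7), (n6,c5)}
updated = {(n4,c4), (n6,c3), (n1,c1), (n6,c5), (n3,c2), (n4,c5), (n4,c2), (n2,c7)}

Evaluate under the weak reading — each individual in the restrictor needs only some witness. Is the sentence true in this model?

"it" takes "a chart" as antecedent — a donkey pronoun bound across the clause boundary.
Weak reading: every nurse n with some opened-chart has at least one opened-chart c such that updated(n,c).
Per nurse: n1:✓  n2:✓  n3:✓  n4:✓  n6:✓
Every nurse in the restrictor has a witness.

True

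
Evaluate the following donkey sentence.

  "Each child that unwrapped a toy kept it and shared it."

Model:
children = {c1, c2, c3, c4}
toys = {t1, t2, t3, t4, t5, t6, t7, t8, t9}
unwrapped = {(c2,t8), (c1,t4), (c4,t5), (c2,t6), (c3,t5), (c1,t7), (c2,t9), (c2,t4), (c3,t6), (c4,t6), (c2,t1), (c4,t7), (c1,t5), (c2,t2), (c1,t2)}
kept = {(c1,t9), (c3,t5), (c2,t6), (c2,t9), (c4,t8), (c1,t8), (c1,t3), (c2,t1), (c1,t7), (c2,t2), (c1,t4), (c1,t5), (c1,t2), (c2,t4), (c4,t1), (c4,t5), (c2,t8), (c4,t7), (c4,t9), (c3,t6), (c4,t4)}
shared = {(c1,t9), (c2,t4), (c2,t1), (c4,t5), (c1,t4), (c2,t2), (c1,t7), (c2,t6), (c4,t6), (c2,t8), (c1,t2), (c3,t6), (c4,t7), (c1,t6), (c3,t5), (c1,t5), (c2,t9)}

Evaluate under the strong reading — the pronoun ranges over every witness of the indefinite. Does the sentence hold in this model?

False

"it" takes "a toy" as antecedent — a donkey pronoun bound across the clause boundary.
Strong reading: for every (c,t) with unwrapped(c,t), kept(c,t) ∧ shared(c,t).
Restrictor pairs: (c1,t2) ✓  (c1,t4) ✓  (c1,t5) ✓  (c1,t7) ✓  (c2,t1) ✓  (c2,t2) ✓  (c2,t4) ✓  (c2,t6) ✓  (c2,t8) ✓  (c2,t9) ✓  (c3,t5) ✓  (c3,t6) ✓  (c4,t5) ✓  (c4,t6) ✗  (c4,t7) ✓
Counterexample: (c4,t6) is in unwrapped but fails the scope.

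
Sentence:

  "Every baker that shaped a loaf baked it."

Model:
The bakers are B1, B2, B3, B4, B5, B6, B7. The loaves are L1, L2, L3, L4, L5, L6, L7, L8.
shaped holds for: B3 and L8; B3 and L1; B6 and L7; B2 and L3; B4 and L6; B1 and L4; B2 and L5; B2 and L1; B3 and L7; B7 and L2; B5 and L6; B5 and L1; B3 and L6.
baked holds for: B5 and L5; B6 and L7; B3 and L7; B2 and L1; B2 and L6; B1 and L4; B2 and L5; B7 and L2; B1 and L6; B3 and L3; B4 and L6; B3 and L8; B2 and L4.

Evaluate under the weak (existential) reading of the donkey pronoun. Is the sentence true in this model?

False

"it" takes "a loaf" as antecedent — a donkey pronoun bound across the clause boundary.
Weak reading: every baker b with some shaped-loaf has at least one shaped-loaf l such that baked(b,l).
Per baker: B1:✓  B2:✓  B3:✓  B4:✓  B5:✗  B6:✓  B7:✓
B5 has no witness among its shaped-loaves.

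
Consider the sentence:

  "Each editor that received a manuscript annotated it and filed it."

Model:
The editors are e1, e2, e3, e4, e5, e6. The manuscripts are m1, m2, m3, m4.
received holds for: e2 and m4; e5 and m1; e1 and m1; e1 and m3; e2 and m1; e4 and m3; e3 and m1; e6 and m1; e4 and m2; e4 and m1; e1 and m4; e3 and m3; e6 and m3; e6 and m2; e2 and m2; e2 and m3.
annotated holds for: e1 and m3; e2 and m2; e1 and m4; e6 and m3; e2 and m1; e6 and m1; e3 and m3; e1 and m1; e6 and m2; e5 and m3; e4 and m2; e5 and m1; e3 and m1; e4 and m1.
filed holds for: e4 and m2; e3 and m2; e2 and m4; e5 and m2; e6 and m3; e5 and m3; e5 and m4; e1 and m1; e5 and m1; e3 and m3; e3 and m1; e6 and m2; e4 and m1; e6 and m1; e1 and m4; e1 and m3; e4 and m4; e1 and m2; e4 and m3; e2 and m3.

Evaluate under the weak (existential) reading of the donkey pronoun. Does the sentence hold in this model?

False

"it" takes "a manuscript" as antecedent — a donkey pronoun bound across the clause boundary.
Weak reading: every editor e with some received-manuscript has at least one received-manuscript m such that annotated(e,m) ∧ filed(e,m).
Per editor: e1:✓  e2:✗  e3:✓  e4:✓  e5:✓  e6:✓
e2 has no witness among its received-manuscripts.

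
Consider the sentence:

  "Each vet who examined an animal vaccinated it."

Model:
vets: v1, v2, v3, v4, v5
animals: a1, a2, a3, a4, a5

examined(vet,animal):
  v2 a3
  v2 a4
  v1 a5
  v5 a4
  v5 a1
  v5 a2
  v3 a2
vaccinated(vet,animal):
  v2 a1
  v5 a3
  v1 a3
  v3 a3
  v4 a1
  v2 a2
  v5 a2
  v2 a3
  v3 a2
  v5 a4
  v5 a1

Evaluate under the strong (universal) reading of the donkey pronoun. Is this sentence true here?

False

"it" takes "an animal" as antecedent — a donkey pronoun bound across the clause boundary.
Strong reading: for every (v,a) with examined(v,a), vaccinated(v,a).
Restrictor pairs: (v1,a5) ✗  (v2,a3) ✓  (v2,a4) ✗  (v3,a2) ✓  (v5,a1) ✓  (v5,a2) ✓  (v5,a4) ✓
Counterexample: (v1,a5) is in examined but fails the scope.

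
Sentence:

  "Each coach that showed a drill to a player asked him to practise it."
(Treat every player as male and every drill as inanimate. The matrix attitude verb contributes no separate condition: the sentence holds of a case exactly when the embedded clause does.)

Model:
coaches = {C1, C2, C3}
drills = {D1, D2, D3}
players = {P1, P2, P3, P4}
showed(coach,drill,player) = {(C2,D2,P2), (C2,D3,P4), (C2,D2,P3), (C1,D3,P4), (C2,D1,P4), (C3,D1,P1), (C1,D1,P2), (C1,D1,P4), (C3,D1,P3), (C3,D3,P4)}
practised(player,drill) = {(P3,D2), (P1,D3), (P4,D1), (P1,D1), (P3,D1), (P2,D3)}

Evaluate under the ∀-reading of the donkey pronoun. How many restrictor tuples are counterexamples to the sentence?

5

"him" takes "a player" as antecedent and "it" takes "a drill"; both are donkey pronouns co-varying with the restrictor.
Strong reading: for every (c,d,p) with showed(c,d,p), practised(p,d).
Restrictor triples: (C1,D1,P2)→practised(P2,D1) ✗  (C1,D1,P4)→practised(P4,D1) ✓  (C1,D3,P4)→practised(P4,D3) ✗  (C2,D1,P4)→practised(P4,D1) ✓  (C2,D2,P2)→practised(P2,D2) ✗  (C2,D2,P3)→practised(P3,D2) ✓  (C2,D3,P4)→practised(P4,D3) ✗  (C3,D1,P1)→practised(P1,D1) ✓  (C3,D1,P3)→practised(P3,D1) ✓  (C3,D3,P4)→practised(P4,D3) ✗
Counterexamples (restrictor triples failing the scope): 5.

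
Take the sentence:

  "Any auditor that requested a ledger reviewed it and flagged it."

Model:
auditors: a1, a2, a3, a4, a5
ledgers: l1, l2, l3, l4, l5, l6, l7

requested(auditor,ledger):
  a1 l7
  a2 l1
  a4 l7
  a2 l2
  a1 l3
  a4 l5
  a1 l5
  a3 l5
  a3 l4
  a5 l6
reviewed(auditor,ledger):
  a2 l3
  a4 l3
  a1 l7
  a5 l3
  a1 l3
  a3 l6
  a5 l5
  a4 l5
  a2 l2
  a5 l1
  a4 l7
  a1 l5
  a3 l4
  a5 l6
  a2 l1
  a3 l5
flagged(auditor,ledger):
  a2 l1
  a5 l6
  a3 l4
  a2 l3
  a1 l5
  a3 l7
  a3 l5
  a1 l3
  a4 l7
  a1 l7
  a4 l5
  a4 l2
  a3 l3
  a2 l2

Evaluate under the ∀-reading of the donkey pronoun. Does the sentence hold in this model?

"it" takes "a ledger" as antecedent — a donkey pronoun bound across the clause boundary.
Strong reading: for every (a,l) with requested(a,l), reviewed(a,l) ∧ flagged(a,l).
Restrictor pairs: (a1,l3) ✓  (a1,l5) ✓  (a1,l7) ✓  (a2,l1) ✓  (a2,l2) ✓  (a3,l4) ✓  (a3,l5) ✓  (a4,l5) ✓  (a4,l7) ✓  (a5,l6) ✓
Every restrictor pair satisfies the scope.

True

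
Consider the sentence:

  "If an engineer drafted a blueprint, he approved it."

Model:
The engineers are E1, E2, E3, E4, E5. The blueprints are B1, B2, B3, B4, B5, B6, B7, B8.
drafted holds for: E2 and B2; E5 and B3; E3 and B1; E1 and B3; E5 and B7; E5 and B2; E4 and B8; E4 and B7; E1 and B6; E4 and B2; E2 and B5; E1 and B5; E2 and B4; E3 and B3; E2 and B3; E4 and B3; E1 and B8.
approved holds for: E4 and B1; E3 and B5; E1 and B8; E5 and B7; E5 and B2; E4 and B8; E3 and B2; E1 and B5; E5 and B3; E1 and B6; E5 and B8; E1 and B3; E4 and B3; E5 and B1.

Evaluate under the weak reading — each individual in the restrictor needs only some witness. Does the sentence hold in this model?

False

"it" takes "a blueprint" as antecedent — a donkey pronoun bound across the clause boundary.
Weak reading: every engineer e with some drafted-blueprint has at least one drafted-blueprint b such that approved(e,b).
Per engineer: E1:✓  E2:✗  E3:✗  E4:✓  E5:✓
E2 has no witness among its drafted-blueprints.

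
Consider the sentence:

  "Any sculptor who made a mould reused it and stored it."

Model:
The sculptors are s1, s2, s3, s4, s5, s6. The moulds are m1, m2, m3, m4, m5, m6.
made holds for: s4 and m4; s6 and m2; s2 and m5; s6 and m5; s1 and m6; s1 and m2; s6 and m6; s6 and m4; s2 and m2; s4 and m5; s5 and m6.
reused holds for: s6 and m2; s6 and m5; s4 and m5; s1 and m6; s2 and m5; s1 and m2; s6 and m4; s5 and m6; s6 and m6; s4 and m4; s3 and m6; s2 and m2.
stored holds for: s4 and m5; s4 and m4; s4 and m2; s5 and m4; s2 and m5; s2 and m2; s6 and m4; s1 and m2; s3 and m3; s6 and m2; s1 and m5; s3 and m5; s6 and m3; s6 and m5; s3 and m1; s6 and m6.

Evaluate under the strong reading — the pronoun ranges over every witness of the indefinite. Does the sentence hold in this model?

"it" takes "a mould" as antecedent — a donkey pronoun bound across the clause boundary.
Strong reading: for every (s,m) with made(s,m), reused(s,m) ∧ stored(s,m).
Restrictor pairs: (s1,m2) ✓  (s1,m6) ✗  (s2,m2) ✓  (s2,m5) ✓  (s4,m4) ✓  (s4,m5) ✓  (s5,m6) ✗  (s6,m2) ✓  (s6,m4) ✓  (s6,m5) ✓  (s6,m6) ✓
Counterexample: (s1,m6) is in made but fails the scope.

False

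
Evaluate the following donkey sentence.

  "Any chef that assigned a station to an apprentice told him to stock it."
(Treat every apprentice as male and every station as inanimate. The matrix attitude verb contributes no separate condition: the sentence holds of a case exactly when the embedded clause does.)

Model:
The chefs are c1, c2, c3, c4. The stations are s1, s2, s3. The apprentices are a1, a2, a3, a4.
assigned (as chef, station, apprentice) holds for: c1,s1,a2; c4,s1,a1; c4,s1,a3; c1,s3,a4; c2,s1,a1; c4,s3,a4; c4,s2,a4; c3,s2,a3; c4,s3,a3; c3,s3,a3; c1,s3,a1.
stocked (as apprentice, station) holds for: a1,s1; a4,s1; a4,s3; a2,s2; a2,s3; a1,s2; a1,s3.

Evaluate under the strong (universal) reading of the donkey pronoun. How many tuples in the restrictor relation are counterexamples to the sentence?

"him" takes "an apprentice" as antecedent and "it" takes "a station"; both are donkey pronouns co-varying with the restrictor.
Strong reading: for every (c,s,a) with assigned(c,s,a), stocked(a,s).
Restrictor triples: (c1,s1,a2)→stocked(a2,s1) ✗  (c1,s3,a1)→stocked(a1,s3) ✓  (c1,s3,a4)→stocked(a4,s3) ✓  (c2,s1,a1)→stocked(a1,s1) ✓  (c3,s2,a3)→stocked(a3,s2) ✗  (c3,s3,a3)→stocked(a3,s3) ✗  (c4,s1,a1)→stocked(a1,s1) ✓  (c4,s1,a3)→stocked(a3,s1) ✗  (c4,s2,a4)→stocked(a4,s2) ✗  (c4,s3,a3)→stocked(a3,s3) ✗  (c4,s3,a4)→stocked(a4,s3) ✓
Counterexamples (restrictor triples failing the scope): 6.

6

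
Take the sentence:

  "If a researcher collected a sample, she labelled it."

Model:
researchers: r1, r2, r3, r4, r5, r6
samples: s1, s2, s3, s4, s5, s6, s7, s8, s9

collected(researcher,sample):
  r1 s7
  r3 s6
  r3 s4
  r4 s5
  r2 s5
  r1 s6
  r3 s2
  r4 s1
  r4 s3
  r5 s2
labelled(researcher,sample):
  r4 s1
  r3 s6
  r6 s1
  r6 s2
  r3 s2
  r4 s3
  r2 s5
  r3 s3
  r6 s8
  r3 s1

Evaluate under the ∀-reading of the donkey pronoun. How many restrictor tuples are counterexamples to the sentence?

"it" takes "a sample" as antecedent — a donkey pronoun bound across the clause boundary.
Strong reading: for every (r,s) with collected(r,s), labelled(r,s).
Restrictor pairs: (r1,s6) ✗  (r1,s7) ✗  (r2,s5) ✓  (r3,s2) ✓  (r3,s4) ✗  (r3,s6) ✓  (r4,s1) ✓  (r4,s3) ✓  (r4,s5) ✗  (r5,s2) ✗
Counterexamples (restrictor pairs failing the scope): 5.

5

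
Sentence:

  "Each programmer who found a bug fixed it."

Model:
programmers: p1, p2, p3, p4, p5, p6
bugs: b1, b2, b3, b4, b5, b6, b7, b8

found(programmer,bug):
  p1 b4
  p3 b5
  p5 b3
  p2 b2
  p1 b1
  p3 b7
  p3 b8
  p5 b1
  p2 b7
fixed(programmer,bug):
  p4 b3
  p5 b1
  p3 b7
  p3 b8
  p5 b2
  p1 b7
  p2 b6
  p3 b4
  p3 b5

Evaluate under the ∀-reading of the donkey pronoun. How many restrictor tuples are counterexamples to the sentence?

"it" takes "a bug" as antecedent — a donkey pronoun bound across the clause boundary.
Strong reading: for every (p,b) with found(p,b), fixed(p,b).
Restrictor pairs: (p1,b1) ✗  (p1,b4) ✗  (p2,b2) ✗  (p2,b7) ✗  (p3,b5) ✓  (p3,b7) ✓  (p3,b8) ✓  (p5,b1) ✓  (p5,b3) ✗
Counterexamples (restrictor pairs failing the scope): 5.

5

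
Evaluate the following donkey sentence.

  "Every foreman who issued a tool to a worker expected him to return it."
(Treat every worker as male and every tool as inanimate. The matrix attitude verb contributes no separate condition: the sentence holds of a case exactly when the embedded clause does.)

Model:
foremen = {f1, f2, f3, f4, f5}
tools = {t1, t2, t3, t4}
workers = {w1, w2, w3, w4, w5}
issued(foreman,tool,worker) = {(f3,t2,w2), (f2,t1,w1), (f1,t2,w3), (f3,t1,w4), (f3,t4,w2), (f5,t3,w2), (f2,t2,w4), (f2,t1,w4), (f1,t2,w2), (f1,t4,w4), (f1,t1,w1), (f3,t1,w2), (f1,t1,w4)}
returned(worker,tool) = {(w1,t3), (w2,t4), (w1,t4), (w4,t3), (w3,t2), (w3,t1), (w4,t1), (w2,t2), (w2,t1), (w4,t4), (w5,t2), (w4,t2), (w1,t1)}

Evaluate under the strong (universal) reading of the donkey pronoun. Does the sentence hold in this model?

False

"him" takes "a worker" as antecedent and "it" takes "a tool"; both are donkey pronouns co-varying with the restrictor.
Strong reading: for every (f,t,w) with issued(f,t,w), returned(w,t).
Restrictor triples: (f1,t1,w1)→returned(w1,t1) ✓  (f1,t1,w4)→returned(w4,t1) ✓  (f1,t2,w2)→returned(w2,t2) ✓  (f1,t2,w3)→returned(w3,t2) ✓  (f1,t4,w4)→returned(w4,t4) ✓  (f2,t1,w1)→returned(w1,t1) ✓  (f2,t1,w4)→returned(w4,t1) ✓  (f2,t2,w4)→returned(w4,t2) ✓  (f3,t1,w2)→returned(w2,t1) ✓  (f3,t1,w4)→returned(w4,t1) ✓  (f3,t2,w2)→returned(w2,t2) ✓  (f3,t4,w2)→returned(w2,t4) ✓  (f5,t3,w2)→returned(w2,t3) ✗
Counterexample: (f5,t3,w2) — returned(w2,t3) does not hold.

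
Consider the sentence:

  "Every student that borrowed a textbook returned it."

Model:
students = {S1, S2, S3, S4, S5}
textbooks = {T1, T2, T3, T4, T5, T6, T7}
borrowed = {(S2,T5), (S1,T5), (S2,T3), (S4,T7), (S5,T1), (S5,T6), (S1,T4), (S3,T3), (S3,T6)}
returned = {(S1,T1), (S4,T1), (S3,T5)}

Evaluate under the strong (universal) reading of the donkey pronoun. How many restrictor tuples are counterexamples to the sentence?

9

"it" takes "a textbook" as antecedent — a donkey pronoun bound across the clause boundary.
Strong reading: for every (s,t) with borrowed(s,t), returned(s,t).
Restrictor pairs: (S1,T4) ✗  (S1,T5) ✗  (S2,T3) ✗  (S2,T5) ✗  (S3,T3) ✗  (S3,T6) ✗  (S4,T7) ✗  (S5,T1) ✗  (S5,T6) ✗
Counterexamples (restrictor pairs failing the scope): 9.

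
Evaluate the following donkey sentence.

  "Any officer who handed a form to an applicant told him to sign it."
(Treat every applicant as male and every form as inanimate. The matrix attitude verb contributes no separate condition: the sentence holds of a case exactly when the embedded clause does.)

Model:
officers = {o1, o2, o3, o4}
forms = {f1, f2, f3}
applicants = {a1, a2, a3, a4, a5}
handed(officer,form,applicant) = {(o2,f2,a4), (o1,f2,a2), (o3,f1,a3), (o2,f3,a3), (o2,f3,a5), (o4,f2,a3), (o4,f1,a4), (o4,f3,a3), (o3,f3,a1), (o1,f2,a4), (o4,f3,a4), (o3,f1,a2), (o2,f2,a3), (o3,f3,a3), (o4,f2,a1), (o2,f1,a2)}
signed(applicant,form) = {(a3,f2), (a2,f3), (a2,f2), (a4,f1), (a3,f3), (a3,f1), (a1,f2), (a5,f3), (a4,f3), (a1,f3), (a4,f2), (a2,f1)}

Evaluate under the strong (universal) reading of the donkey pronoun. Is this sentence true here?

"him" takes "an applicant" as antecedent and "it" takes "a form"; both are donkey pronouns co-varying with the restrictor.
Strong reading: for every (o,f,a) with handed(o,f,a), signed(a,f).
Restrictor triples: (o1,f2,a2)→signed(a2,f2) ✓  (o1,f2,a4)→signed(a4,f2) ✓  (o2,f1,a2)→signed(a2,f1) ✓  (o2,f2,a3)→signed(a3,f2) ✓  (o2,f2,a4)→signed(a4,f2) ✓  (o2,f3,a3)→signed(a3,f3) ✓  (o2,f3,a5)→signed(a5,f3) ✓  (o3,f1,a2)→signed(a2,f1) ✓  (o3,f1,a3)→signed(a3,f1) ✓  (o3,f3,a1)→signed(a1,f3) ✓  (o3,f3,a3)→signed(a3,f3) ✓  (o4,f1,a4)→signed(a4,f1) ✓  (o4,f2,a1)→signed(a1,f2) ✓  (o4,f2,a3)→signed(a3,f2) ✓  (o4,f3,a3)→signed(a3,f3) ✓  (o4,f3,a4)→signed(a4,f3) ✓
Every restrictor triple satisfies the scope.

True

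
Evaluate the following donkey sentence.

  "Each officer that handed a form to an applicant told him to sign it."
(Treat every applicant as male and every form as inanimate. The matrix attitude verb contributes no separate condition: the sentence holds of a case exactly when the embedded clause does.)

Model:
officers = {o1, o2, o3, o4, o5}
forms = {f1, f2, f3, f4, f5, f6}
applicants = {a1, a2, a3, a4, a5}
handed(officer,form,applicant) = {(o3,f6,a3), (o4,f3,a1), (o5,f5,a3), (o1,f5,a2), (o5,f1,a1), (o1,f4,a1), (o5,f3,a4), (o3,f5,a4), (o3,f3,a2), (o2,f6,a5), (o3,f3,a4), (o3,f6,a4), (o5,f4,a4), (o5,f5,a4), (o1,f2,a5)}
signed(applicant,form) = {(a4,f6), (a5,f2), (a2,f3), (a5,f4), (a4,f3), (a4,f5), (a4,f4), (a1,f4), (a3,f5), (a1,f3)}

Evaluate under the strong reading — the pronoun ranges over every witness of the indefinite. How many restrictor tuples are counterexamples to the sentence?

"him" takes "an applicant" as antecedent and "it" takes "a form"; both are donkey pronouns co-varying with the restrictor.
Strong reading: for every (o,f,a) with handed(o,f,a), signed(a,f).
Restrictor triples: (o1,f2,a5)→signed(a5,f2) ✓  (o1,f4,a1)→signed(a1,f4) ✓  (o1,f5,a2)→signed(a2,f5) ✗  (o2,f6,a5)→signed(a5,f6) ✗  (o3,f3,a2)→signed(a2,f3) ✓  (o3,f3,a4)→signed(a4,f3) ✓  (o3,f5,a4)→signed(a4,f5) ✓  (o3,f6,a3)→signed(a3,f6) ✗  (o3,f6,a4)→signed(a4,f6) ✓  (o4,f3,a1)→signed(a1,f3) ✓  (o5,f1,a1)→signed(a1,f1) ✗  (o5,f3,a4)→signed(a4,f3) ✓  (o5,f4,a4)→signed(a4,f4) ✓  (o5,f5,a3)→signed(a3,f5) ✓  (o5,f5,a4)→signed(a4,f5) ✓
Counterexamples (restrictor triples failing the scope): 4.

4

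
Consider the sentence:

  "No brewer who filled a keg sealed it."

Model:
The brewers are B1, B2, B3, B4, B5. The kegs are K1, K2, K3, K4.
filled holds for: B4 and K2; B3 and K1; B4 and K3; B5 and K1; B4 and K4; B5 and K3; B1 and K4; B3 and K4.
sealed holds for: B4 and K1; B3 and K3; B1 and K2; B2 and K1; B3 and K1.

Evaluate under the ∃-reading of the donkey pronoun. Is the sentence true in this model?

"it" takes "a keg" as antecedent — a donkey pronoun bound across the clause boundary.
Truth condition: for no (b,k) with filled(b,k) does sealed(b,k) hold.
Restrictor pairs — does the scope hold? (B1,K4):fails  (B3,K1):holds  (B3,K4):fails  (B4,K2):fails  (B4,K3):fails  (B4,K4):fails  (B5,K1):fails  (B5,K3):fails
Scope holds for 1 pair(s), so the sentence is false.

False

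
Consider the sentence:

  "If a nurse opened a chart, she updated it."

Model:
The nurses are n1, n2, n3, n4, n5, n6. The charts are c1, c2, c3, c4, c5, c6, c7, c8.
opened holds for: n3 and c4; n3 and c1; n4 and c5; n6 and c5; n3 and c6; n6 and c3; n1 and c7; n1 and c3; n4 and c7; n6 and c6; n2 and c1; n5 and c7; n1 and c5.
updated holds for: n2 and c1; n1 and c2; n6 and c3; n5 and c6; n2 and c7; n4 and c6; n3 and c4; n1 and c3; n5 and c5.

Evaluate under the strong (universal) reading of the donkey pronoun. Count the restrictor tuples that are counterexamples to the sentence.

"it" takes "a chart" as antecedent — a donkey pronoun bound across the clause boundary.
Strong reading: for every (n,c) with opened(n,c), updated(n,c).
Restrictor pairs: (n1,c3) ✓  (n1,c5) ✗  (n1,c7) ✗  (n2,c1) ✓  (n3,c1) ✗  (n3,c4) ✓  (n3,c6) ✗  (n4,c5) ✗  (n4,c7) ✗  (n5,c7) ✗  (n6,c3) ✓  (n6,c5) ✗  (n6,c6) ✗
Counterexamples (restrictor pairs failing the scope): 9.

9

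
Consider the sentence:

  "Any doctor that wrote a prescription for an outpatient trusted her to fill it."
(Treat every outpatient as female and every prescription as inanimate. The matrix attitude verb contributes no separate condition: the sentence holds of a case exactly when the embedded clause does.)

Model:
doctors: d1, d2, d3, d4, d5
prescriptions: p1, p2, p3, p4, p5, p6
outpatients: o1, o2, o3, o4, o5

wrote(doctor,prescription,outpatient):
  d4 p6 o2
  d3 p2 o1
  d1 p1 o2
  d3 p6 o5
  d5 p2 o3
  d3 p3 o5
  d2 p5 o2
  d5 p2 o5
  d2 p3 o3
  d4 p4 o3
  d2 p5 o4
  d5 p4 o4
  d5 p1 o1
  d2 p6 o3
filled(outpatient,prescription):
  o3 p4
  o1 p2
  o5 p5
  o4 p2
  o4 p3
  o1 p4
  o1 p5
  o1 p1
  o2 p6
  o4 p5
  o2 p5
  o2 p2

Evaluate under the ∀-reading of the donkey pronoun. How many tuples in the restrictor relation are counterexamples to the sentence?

8

"her" takes "an outpatient" as antecedent and "it" takes "a prescription"; both are donkey pronouns co-varying with the restrictor.
Strong reading: for every (d,p,o) with wrote(d,p,o), filled(o,p).
Restrictor triples: (d1,p1,o2)→filled(o2,p1) ✗  (d2,p3,o3)→filled(o3,p3) ✗  (d2,p5,o2)→filled(o2,p5) ✓  (d2,p5,o4)→filled(o4,p5) ✓  (d2,p6,o3)→filled(o3,p6) ✗  (d3,p2,o1)→filled(o1,p2) ✓  (d3,p3,o5)→filled(o5,p3) ✗  (d3,p6,o5)→filled(o5,p6) ✗  (d4,p4,o3)→filled(o3,p4) ✓  (d4,p6,o2)→filled(o2,p6) ✓  (d5,p1,o1)→filled(o1,p1) ✓  (d5,p2,o3)→filled(o3,p2) ✗  (d5,p2,o5)→filled(o5,p2) ✗  (d5,p4,o4)→filled(o4,p4) ✗
Counterexamples (restrictor triples failing the scope): 8.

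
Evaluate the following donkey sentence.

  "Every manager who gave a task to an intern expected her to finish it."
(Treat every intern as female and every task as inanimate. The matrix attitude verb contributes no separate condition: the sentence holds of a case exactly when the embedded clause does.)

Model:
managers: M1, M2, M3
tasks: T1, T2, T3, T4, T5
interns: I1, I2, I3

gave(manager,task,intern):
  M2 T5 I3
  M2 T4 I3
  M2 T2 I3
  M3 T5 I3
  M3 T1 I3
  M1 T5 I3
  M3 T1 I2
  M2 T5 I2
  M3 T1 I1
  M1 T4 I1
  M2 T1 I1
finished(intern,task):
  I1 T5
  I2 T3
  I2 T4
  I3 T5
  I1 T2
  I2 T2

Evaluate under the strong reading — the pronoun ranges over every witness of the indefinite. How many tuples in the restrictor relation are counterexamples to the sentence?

"her" takes "an intern" as antecedent and "it" takes "a task"; both are donkey pronouns co-varying with the restrictor.
Strong reading: for every (m,t,i) with gave(m,t,i), finished(i,t).
Restrictor triples: (M1,T4,I1)→finished(I1,T4) ✗  (M1,T5,I3)→finished(I3,T5) ✓  (M2,T1,I1)→finished(I1,T1) ✗  (M2,T2,I3)→finished(I3,T2) ✗  (M2,T4,I3)→finished(I3,T4) ✗  (M2,T5,I2)→finished(I2,T5) ✗  (M2,T5,I3)→finished(I3,T5) ✓  (M3,T1,I1)→finished(I1,T1) ✗  (M3,T1,I2)→finished(I2,T1) ✗  (M3,T1,I3)→finished(I3,T1) ✗  (M3,T5,I3)→finished(I3,T5) ✓
Counterexamples (restrictor triples failing the scope): 8.

8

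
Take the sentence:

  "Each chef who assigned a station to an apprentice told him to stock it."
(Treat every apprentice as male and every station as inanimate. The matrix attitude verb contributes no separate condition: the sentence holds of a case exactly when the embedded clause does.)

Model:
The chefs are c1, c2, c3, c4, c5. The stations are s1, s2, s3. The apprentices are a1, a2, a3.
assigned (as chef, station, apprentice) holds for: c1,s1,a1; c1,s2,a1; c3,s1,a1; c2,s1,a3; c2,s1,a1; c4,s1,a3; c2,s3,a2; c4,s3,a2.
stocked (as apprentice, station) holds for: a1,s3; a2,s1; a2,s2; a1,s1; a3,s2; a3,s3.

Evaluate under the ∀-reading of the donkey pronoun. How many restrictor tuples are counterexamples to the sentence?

"him" takes "an apprentice" as antecedent and "it" takes "a station"; both are donkey pronouns co-varying with the restrictor.
Strong reading: for every (c,s,a) with assigned(c,s,a), stocked(a,s).
Restrictor triples: (c1,s1,a1)→stocked(a1,s1) ✓  (c1,s2,a1)→stocked(a1,s2) ✗  (c2,s1,a1)→stocked(a1,s1) ✓  (c2,s1,a3)→stocked(a3,s1) ✗  (c2,s3,a2)→stocked(a2,s3) ✗  (c3,s1,a1)→stocked(a1,s1) ✓  (c4,s1,a3)→stocked(a3,s1) ✗  (c4,s3,a2)→stocked(a2,s3) ✗
Counterexamples (restrictor triples failing the scope): 5.

5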